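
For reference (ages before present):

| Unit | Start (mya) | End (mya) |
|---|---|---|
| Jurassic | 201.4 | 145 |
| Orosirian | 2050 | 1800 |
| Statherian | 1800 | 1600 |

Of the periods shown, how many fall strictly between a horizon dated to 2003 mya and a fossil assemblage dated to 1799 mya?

0

The older date is 2003 Ma and the younger is 1799 Ma.
No period both begins after 2003 Ma and ends before 1799 Ma, so the count is 0.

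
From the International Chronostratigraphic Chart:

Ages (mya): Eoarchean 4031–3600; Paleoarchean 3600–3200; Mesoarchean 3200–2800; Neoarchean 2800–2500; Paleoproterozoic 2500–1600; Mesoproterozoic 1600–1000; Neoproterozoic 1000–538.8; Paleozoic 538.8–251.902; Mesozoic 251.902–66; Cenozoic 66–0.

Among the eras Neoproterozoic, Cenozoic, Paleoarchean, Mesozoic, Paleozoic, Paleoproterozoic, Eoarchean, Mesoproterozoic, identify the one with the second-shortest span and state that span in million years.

Durations: Neoproterozoic 461.2; Cenozoic 66; Paleoarchean 400; Mesozoic 185.902; Paleozoic 286.898; Paleoproterozoic 900; Eoarchean 431; Mesoproterozoic 600 Myr.
Sorted shortest-first: Cenozoic (66), Mesozoic (185.902), Paleozoic (286.898), Paleoarchean (400), Eoarchean (431), Neoproterozoic (461.2), Mesoproterozoic (600), Paleoproterozoic (900).
The second shortest is Mesozoic at 185.902 Myr.

Mesozoic, 185.902 million years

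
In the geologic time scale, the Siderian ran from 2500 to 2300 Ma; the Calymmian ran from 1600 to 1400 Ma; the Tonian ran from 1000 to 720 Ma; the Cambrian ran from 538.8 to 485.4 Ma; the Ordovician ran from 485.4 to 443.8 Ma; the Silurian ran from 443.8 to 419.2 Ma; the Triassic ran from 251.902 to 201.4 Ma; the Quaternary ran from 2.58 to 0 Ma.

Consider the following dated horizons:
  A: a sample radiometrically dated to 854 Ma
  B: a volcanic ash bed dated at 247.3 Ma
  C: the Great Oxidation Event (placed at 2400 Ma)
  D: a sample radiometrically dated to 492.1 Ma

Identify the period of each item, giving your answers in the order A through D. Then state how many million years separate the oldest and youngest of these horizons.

A: 854 Ma lies in 1000–720 Ma, so Tonian.
B: 247.3 Ma lies in 251.902–201.4 Ma, so Triassic.
C: 2400 Ma lies in 2500–2300 Ma, so Siderian.
D: 492.1 Ma lies in 538.8–485.4 Ma, so Cambrian.
Oldest = 2400 Ma, youngest = 247.3 Ma → span 2152.7 Myr.

A — Tonian; B — Triassic; C — Siderian; D — Cambrian; span 2152.7 million years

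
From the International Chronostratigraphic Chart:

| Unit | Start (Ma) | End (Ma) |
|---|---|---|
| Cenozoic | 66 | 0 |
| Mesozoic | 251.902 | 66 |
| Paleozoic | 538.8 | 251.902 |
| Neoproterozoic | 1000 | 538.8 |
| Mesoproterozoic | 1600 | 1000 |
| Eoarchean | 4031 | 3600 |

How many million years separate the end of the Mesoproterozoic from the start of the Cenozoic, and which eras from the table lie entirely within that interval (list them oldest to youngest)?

End of Mesoproterozoic = 1000 Ma; start of Cenozoic = 66 Ma.
Gap = 1000 − 66 = 934 Myr.
Eras wholly inside 1000–66 Ma: Neoproterozoic (1000–538.8), Paleozoic (538.8–251.902), Mesozoic (251.902–66).

934 million years; Neoproterozoic, Paleozoic, Mesozoic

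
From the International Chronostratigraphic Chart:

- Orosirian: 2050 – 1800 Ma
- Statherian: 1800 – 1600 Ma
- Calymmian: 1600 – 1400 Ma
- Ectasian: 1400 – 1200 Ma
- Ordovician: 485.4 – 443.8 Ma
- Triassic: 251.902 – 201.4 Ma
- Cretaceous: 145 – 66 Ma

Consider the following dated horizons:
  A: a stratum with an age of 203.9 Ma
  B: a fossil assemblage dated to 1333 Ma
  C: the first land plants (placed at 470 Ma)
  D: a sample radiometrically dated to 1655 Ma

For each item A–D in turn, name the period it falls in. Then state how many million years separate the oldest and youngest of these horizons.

A — Triassic; B — Ectasian; C — Ordovician; D — Statherian; span 1451.1 million years

A: 203.9 Ma lies in 251.902–201.4 Ma, so Triassic.
B: 1333 Ma lies in 1400–1200 Ma, so Ectasian.
C: 470 Ma lies in 485.4–443.8 Ma, so Ordovician.
D: 1655 Ma lies in 1800–1600 Ma, so Statherian.
Oldest = 1655 Ma, youngest = 203.9 Ma → span 1451.1 Myr.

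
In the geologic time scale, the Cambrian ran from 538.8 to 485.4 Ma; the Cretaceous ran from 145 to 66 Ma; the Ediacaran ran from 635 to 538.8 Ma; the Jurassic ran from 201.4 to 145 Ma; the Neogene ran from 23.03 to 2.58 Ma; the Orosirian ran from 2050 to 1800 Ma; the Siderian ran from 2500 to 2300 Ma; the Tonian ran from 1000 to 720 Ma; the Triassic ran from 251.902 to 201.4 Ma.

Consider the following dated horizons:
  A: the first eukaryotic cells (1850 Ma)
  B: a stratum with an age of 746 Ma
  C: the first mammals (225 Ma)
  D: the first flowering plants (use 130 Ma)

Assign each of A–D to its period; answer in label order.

A — Orosirian; B — Tonian; C — Triassic; D — Cretaceous

Match each age against the start–end ranges in the excerpt: A = 1850 Ma → Orosirian (2050–1800); B = 746 Ma → Tonian (1000–720); C = 225 Ma → Triassic (251.902–201.4); D = 130 Ma → Cretaceous (145–66).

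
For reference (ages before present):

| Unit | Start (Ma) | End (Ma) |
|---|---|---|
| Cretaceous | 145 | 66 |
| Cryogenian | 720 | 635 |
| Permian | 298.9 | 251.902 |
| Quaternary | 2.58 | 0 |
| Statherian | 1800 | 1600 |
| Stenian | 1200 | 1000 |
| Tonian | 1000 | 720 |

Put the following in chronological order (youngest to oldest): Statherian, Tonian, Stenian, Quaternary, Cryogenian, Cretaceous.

The oldest of these is Statherian (starts 1800 Ma) and the youngest is Quaternary (ends 0 Ma).
In between, by decreasing start age: Stenian (1200), Tonian (1000), Cryogenian (720), Cretaceous (145).
Listing youngest first means reversing that sequence.

Quaternary, then Cretaceous, then Cryogenian, then Tonian, then Stenian, then Statherian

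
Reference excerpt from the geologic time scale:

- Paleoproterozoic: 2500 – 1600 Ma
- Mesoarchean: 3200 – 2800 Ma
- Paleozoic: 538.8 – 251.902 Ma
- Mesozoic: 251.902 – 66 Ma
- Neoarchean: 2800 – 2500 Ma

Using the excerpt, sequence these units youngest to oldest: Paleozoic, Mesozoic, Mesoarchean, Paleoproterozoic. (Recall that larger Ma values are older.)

Mesozoic, Paleozoic, Paleoproterozoic, Mesoarchean

Read off each span (Ma): Paleozoic 538.8–251.902; Mesozoic 251.902–66; Mesoarchean 3200–2800; Paleoproterozoic 2500–1600.
Larger Ma is older, so oldest→youngest is Mesoarchean, Paleoproterozoic, Paleozoic, Mesozoic; reverse it for youngest→oldest.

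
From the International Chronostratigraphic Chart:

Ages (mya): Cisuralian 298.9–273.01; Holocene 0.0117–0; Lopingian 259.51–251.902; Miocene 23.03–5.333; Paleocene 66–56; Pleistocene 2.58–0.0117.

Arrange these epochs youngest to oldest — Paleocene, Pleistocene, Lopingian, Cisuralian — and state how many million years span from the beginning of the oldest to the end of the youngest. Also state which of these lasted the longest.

Start ages (Ma): Cisuralian 298.9, Lopingian 259.51, Paleocene 66, Pleistocene 2.58.
Ordered youngest to oldest: Pleistocene, Paleocene, Lopingian, Cisuralian.
Span = 298.9 − 0.0117 = 298.8883 Myr.
Durations: Lopingian 7.608, Pleistocene 2.5683, Paleocene 10, Cisuralian 25.89 → longest is Cisuralian (25.89 Myr).

Pleistocene, Paleocene, Lopingian, Cisuralian; total span 298.8883 Myr; longest is Cisuralian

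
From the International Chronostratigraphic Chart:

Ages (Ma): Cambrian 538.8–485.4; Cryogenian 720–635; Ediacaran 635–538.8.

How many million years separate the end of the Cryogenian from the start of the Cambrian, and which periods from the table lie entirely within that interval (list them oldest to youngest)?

End of Cryogenian = 635 Ma; start of Cambrian = 538.8 Ma.
Gap = 635 − 538.8 = 96.2 Myr.
Periods wholly inside 635–538.8 Ma: Ediacaran (635–538.8).

96.2 million years; Ediacaran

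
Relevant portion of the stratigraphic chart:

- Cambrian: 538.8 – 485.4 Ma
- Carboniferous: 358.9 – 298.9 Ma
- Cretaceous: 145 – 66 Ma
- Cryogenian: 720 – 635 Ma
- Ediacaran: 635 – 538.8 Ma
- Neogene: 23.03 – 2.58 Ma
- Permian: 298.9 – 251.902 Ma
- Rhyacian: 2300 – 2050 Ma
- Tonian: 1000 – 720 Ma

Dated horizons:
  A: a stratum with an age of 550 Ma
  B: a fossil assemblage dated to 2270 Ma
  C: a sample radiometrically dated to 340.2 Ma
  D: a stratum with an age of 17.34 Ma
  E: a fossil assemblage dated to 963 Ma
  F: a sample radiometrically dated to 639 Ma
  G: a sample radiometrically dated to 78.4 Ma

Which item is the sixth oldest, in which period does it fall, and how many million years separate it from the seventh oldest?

Sorted oldest-first by Ma: B (2270), E (963), F (639), A (550), C (340.2), G (78.4), D (17.34).
The sixth oldest is G at 78.4 Ma, which lies in 145–66 Ma: the Cretaceous.
The seventh oldest is D at 17.34 Ma; separation = |78.4 − 17.34| = 61.06 Myr.

G, in the Cretaceous; 61.06 million years to D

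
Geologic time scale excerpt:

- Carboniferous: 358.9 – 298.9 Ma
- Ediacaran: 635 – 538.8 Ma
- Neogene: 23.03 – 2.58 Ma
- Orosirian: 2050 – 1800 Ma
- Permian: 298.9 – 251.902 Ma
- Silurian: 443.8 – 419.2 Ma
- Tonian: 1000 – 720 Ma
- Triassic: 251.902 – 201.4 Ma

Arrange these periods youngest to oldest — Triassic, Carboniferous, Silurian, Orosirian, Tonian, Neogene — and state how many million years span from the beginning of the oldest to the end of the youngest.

Start ages (Ma): Orosirian 2050, Tonian 1000, Silurian 443.8, Carboniferous 358.9, Triassic 251.902, Neogene 23.03.
Ordered youngest to oldest: Neogene, Triassic, Carboniferous, Silurian, Tonian, Orosirian.
Span = 2050 − 2.58 = 2047.42 Myr.

Neogene, Triassic, Carboniferous, Silurian, Tonian, Orosirian; total span 2047.42 Myr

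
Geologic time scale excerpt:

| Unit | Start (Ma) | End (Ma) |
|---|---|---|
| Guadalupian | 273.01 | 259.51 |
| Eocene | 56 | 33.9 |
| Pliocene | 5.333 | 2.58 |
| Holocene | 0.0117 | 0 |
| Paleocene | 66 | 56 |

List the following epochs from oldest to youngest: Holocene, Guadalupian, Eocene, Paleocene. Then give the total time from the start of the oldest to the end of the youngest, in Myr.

Start ages (Ma): Guadalupian 273.01, Paleocene 66, Eocene 56, Holocene 0.0117.
Ordered oldest to youngest: Guadalupian, Paleocene, Eocene, Holocene.
Span = 273.01 − 0 = 273.01 Myr.

Guadalupian, Paleocene, Eocene, Holocene; total span 273.01 Myr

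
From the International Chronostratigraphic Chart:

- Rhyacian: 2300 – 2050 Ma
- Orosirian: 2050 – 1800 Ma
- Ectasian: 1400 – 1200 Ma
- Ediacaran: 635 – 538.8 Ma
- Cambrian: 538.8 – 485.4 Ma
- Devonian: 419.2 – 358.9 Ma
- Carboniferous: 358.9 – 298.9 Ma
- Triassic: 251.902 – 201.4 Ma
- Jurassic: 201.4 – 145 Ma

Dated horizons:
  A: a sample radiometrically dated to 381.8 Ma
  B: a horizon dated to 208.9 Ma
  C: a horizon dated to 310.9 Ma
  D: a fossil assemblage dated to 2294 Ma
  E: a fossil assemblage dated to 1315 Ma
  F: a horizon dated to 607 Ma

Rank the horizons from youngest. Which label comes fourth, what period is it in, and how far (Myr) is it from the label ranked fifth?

Sorted youngest-first by Ma: B (208.9), C (310.9), A (381.8), F (607), E (1315), D (2294).
The fourth youngest is F at 607 Ma, which lies in 635–538.8 Ma: the Ediacaran.
The fifth youngest is E at 1315 Ma; separation = |607 − 1315| = 708 Myr.

F, in the Ediacaran; 708 million years to E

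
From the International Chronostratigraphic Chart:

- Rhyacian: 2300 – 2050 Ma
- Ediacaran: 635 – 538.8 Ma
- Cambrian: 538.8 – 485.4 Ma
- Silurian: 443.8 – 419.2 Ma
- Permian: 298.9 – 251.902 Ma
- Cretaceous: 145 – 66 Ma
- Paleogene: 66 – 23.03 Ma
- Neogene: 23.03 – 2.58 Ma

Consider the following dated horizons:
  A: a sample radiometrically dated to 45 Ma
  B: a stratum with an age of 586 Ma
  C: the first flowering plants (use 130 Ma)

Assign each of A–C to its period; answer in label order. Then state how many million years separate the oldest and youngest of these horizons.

A: 45 Ma lies in 66–23.03 Ma, so Paleogene.
B: 586 Ma lies in 635–538.8 Ma, so Ediacaran.
C: 130 Ma lies in 145–66 Ma, so Cretaceous.
Oldest = 586 Ma, youngest = 45 Ma → span 541 Myr.

A — Paleogene; B — Ediacaran; C — Cretaceous; span 541 million years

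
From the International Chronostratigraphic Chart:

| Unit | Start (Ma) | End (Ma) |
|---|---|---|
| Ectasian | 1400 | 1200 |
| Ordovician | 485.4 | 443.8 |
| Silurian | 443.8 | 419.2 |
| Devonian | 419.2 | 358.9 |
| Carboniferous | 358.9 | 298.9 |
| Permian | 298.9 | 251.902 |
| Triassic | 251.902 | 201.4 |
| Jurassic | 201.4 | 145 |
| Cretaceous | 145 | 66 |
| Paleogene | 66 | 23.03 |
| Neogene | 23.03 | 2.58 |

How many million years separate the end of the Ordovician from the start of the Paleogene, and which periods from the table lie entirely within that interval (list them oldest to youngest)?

377.8 million years; Silurian, Devonian, Carboniferous, Permian, Triassic, Jurassic, Cretaceous

The Ordovician closes at 443.8 Ma and the Paleogene opens at 66 Ma, so the interval is 443.8 − 66 = 377.8 Myr.
A period fits inside if it starts at or after 443.8 Ma and ends at or before 66 Ma; oldest first that gives Silurian, Devonian, Carboniferous, Permian, Triassic, Jurassic, Cretaceous.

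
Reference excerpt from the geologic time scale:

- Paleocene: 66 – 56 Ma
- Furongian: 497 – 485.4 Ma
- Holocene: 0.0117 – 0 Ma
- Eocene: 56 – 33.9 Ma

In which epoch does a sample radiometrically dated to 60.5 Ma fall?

Paleocene

60.5 Ma lies between 66 and 56 Ma, so it falls in the Paleocene.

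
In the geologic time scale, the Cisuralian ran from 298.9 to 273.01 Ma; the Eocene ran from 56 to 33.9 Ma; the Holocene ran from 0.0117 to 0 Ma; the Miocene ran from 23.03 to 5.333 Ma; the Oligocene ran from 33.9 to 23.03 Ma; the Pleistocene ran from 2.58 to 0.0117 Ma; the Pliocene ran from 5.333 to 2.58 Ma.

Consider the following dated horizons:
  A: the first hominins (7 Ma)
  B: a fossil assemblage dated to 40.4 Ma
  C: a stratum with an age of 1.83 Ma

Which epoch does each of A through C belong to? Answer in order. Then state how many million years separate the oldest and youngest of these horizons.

A — Miocene; B — Eocene; C — Pleistocene; span 38.57 million years

A: 7 Ma lies in 23.03–5.333 Ma, so Miocene.
B: 40.4 Ma lies in 56–33.9 Ma, so Eocene.
C: 1.83 Ma lies in 2.58–0.0117 Ma, so Pleistocene.
Oldest = 40.4 Ma, youngest = 1.83 Ma → span 38.57 Myr.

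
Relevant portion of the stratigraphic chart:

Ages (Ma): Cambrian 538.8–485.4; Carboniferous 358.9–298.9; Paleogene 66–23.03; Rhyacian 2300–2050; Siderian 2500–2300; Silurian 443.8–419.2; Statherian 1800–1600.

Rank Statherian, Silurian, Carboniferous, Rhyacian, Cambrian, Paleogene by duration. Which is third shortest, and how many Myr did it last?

Durations: Statherian 200; Silurian 24.6; Carboniferous 60; Rhyacian 250; Cambrian 53.4; Paleogene 42.97 Myr.
Sorted shortest-first: Silurian (24.6), Paleogene (42.97), Cambrian (53.4), Carboniferous (60), Statherian (200), Rhyacian (250).
The third shortest is Cambrian at 53.4 Myr.

Cambrian, 53.4 million years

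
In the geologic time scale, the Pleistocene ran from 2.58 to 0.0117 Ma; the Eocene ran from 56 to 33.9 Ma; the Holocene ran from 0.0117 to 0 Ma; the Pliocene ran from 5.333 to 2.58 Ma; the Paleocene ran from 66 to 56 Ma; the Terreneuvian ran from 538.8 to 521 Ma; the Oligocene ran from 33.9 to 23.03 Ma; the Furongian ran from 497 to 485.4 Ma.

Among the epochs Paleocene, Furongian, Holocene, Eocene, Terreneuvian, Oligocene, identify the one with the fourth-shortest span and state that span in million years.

Durations: Paleocene 10; Furongian 11.6; Holocene 0.0117; Eocene 22.1; Terreneuvian 17.8; Oligocene 10.87 Myr.
Sorted shortest-first: Holocene (0.0117), Paleocene (10), Oligocene (10.87), Furongian (11.6), Terreneuvian (17.8), Eocene (22.1).
The fourth shortest is Furongian at 11.6 Myr.

Furongian, 11.6 million years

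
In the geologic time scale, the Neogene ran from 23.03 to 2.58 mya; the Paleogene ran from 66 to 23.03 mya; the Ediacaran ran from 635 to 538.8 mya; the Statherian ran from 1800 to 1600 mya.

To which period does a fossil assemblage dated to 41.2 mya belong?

41.2 Ma lies between 66 and 23.03 Ma, so it falls in the Paleogene.

Paleogene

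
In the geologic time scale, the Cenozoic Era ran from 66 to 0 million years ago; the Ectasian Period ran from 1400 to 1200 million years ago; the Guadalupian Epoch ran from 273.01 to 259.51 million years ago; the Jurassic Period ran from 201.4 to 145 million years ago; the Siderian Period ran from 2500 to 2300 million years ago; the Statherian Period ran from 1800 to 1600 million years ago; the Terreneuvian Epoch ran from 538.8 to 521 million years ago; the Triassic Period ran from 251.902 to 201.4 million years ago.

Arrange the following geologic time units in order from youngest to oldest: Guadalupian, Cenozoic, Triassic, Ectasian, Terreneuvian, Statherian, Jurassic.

Cenozoic → Jurassic → Triassic → Guadalupian → Terreneuvian → Ectasian → Statherian

The oldest of these is Statherian (starts 1800 Ma) and the youngest is Cenozoic (ends 0 Ma).
In between, by decreasing start age: Ectasian (1400), Terreneuvian (538.8), Guadalupian (273.01), Triassic (251.902), Jurassic (201.4).
Listing youngest first means reversing that sequence.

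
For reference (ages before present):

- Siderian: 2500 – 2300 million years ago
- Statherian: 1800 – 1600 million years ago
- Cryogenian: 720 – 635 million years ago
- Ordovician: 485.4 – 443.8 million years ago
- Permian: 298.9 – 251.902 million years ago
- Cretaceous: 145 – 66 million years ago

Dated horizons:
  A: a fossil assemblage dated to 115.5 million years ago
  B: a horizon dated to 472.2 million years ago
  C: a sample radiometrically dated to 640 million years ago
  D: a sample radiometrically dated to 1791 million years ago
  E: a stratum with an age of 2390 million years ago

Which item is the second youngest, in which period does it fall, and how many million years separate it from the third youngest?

B, in the Ordovician; 167.8 million years to C

Smaller Ma means younger, so youngest first: A 115.5 < B 472.2 < C 640 < D 1791 < E 2390.
Counting 2 along gives B (472.2 Ma); the excerpt puts that inside the Ordovician, 485.4–443.8 Ma.
Next in line is C (640 Ma), and 640 − 472.2 = 167.8 Myr.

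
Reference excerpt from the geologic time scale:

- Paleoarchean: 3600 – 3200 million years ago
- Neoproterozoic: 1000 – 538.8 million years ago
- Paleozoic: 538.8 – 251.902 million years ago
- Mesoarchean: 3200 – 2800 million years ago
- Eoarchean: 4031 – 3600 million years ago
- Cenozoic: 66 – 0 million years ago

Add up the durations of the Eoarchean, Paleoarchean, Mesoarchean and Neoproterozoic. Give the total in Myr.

Duration is start − end for each: (4031 − 3600) + (3600 − 3200) + (3200 − 2800) + (1000 − 538.8).
That is 431 + 400 + 400 + 461.2, which totals 1692.2 million years.

1692.2 million years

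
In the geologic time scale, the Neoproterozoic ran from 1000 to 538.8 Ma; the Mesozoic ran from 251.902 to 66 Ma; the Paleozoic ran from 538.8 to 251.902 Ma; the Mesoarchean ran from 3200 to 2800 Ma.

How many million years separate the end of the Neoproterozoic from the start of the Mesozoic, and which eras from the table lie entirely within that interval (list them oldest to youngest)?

The Neoproterozoic closes at 538.8 Ma and the Mesozoic opens at 251.902 Ma, so the interval is 538.8 − 251.902 = 286.898 Myr.
An era fits inside if it starts at or after 538.8 Ma and ends at or before 251.902 Ma; oldest first that gives Paleozoic.

286.898 million years; Paleozoic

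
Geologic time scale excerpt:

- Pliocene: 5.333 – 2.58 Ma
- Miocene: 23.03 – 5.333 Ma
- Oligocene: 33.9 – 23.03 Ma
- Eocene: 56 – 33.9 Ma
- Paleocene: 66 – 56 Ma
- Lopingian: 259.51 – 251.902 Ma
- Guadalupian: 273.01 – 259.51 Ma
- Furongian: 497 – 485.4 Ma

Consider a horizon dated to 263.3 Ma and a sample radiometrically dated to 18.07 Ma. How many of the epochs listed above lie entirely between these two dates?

263.3 Ma sits inside the Guadalupian (273.01–259.51) and 18.07 Ma inside the Miocene (23.03–5.333); neither of those is wholly between the two dates.
The listed epochs lying completely between them are Lopingian, Paleocene, Eocene, Oligocene — 4 in all.

4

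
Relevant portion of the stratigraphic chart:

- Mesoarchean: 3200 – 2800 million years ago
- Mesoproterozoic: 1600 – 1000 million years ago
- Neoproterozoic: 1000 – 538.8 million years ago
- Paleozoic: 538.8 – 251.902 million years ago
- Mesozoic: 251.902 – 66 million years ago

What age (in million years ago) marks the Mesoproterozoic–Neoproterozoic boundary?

The Mesoproterozoic ends and the Neoproterozoic begins at 1000 million years ago.

1000 million years ago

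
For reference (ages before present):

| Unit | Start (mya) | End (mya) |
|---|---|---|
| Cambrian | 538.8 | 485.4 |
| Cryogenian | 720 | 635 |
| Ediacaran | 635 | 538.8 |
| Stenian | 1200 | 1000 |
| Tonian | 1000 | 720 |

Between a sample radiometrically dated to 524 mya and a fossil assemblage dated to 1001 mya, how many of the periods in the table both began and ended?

3

The older date is 1001 Ma and the younger is 524 Ma.
Periods with start < 1001 and end > 524 Ma: Tonian (1000–720), Cryogenian (720–635), Ediacaran (635–538.8).
That is 3 complete periods.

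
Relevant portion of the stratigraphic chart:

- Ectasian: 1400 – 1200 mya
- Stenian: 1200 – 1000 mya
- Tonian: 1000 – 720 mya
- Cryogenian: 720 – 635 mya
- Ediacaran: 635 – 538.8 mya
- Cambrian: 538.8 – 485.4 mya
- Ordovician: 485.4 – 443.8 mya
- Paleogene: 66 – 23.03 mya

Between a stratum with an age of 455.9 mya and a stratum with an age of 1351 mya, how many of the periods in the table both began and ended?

The older date is 1351 Ma and the younger is 455.9 Ma.
Periods with start < 1351 and end > 455.9 Ma: Stenian (1200–1000), Tonian (1000–720), Cryogenian (720–635), Ediacaran (635–538.8), Cambrian (538.8–485.4).
That is 5 complete periods.

5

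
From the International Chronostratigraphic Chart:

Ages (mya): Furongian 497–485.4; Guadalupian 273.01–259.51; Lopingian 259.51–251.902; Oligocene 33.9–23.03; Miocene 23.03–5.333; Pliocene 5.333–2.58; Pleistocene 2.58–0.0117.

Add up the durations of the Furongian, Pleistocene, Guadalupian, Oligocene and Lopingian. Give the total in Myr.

Each duration: Furongian = 11.6; Pleistocene = 2.5683; Guadalupian = 13.5; Oligocene = 10.87; Lopingian = 7.608.
Sum: 11.6 + 2.5683 + 13.5 + 10.87 + 7.608 = 46.1463 Myr.

46.1463 million years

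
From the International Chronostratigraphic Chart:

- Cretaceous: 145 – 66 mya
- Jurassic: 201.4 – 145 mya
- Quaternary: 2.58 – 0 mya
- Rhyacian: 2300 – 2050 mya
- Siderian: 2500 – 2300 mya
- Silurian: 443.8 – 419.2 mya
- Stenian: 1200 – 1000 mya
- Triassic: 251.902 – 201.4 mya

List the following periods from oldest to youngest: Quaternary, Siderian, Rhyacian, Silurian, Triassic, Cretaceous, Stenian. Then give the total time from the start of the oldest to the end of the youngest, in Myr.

Start ages (Ma): Siderian 2500, Rhyacian 2300, Stenian 1200, Silurian 443.8, Triassic 251.902, Cretaceous 145, Quaternary 2.58.
Ordered oldest to youngest: Siderian, Rhyacian, Stenian, Silurian, Triassic, Cretaceous, Quaternary.
Span = 2500 − 0 = 2500 Myr.

Siderian, Rhyacian, Stenian, Silurian, Triassic, Cretaceous, Quaternary; total span 2500 Myr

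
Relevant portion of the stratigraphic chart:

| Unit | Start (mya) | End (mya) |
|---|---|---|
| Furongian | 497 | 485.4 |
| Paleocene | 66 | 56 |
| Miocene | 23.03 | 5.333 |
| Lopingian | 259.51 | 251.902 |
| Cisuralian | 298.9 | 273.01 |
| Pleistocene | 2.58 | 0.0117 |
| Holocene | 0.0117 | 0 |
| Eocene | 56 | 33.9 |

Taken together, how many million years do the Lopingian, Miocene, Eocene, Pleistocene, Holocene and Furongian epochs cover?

Each duration: Lopingian = 7.608; Miocene = 17.697; Eocene = 22.1; Pleistocene = 2.5683; Holocene = 0.0117; Furongian = 11.6.
Sum: 7.608 + 17.697 + 22.1 + 2.5683 + 0.0117 + 11.6 = 61.585 Myr.

61.585 million years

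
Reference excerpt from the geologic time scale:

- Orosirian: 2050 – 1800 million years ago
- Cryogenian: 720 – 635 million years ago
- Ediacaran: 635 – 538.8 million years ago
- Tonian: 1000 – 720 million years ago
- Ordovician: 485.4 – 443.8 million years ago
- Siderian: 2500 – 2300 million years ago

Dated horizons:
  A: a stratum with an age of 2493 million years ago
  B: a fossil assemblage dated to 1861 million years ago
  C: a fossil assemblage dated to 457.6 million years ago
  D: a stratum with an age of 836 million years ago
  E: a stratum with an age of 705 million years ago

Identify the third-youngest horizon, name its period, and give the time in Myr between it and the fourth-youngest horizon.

Sorted youngest-first by Ma: C (457.6), E (705), D (836), B (1861), A (2493).
The third youngest is D at 836 Ma, which lies in 1000–720 Ma: the Tonian.
The fourth youngest is B at 1861 Ma; separation = |836 − 1861| = 1025 Myr.

D, in the Tonian; 1025 million years to B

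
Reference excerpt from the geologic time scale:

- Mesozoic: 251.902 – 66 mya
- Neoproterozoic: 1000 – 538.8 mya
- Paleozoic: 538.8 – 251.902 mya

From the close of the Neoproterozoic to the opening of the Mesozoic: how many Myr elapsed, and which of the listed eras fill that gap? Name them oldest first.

The Neoproterozoic closes at 538.8 Ma and the Mesozoic opens at 251.902 Ma, so the interval is 538.8 − 251.902 = 286.898 Myr.
An era fits inside if it starts at or after 538.8 Ma and ends at or before 251.902 Ma; oldest first that gives Paleozoic.

286.898 million years; Paleozoic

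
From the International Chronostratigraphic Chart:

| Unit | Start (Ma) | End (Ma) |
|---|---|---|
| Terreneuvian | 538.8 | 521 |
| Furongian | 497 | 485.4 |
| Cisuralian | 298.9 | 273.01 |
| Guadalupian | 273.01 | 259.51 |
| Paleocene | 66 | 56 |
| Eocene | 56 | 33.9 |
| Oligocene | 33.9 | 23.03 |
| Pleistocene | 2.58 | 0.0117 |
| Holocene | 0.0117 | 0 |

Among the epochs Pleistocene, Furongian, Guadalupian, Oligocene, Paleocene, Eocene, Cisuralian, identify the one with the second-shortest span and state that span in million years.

Start − end for each: Pleistocene 2.58 − 0.0117 = 2.5683; Furongian 497 − 485.4 = 11.6; Guadalupian 273.01 − 259.51 = 13.5; Oligocene 33.9 − 23.03 = 10.87; Paleocene 66 − 56 = 10; Eocene 56 − 33.9 = 22.1; Cisuralian 298.9 − 273.01 = 25.89.
Ranking these from shortest: Pleistocene < Paleocene < Oligocene < Furongian < Guadalupian < Eocene < Cisuralian.
Position 2 in that ranking is Paleocene, which lasted 10 Myr.

Paleocene, 10 million years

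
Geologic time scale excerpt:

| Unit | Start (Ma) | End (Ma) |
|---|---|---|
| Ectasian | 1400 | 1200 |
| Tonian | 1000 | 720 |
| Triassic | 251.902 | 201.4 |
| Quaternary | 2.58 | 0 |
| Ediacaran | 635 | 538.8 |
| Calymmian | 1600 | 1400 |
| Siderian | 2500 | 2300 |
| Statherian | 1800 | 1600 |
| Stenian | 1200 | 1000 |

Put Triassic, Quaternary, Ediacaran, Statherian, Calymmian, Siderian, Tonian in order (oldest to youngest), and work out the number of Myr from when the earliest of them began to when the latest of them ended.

Start ages (Ma): Siderian 2500, Statherian 1800, Calymmian 1600, Tonian 1000, Ediacaran 635, Triassic 251.902, Quaternary 2.58.
Ordered oldest to youngest: Siderian, Statherian, Calymmian, Tonian, Ediacaran, Triassic, Quaternary.
Span = 2500 − 0 = 2500 Myr.

Siderian → Statherian → Calymmian → Tonian → Ediacaran → Triassic → Quaternary; total span 2500 Myr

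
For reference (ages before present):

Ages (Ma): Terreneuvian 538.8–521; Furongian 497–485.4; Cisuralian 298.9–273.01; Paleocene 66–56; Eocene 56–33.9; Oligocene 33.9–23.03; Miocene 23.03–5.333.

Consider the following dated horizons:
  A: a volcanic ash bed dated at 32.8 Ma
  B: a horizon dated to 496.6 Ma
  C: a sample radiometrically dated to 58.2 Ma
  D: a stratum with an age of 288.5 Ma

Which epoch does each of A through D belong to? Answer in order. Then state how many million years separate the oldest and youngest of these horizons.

Match each age against the start–end ranges in the excerpt: A = 32.8 Ma → Oligocene (33.9–23.03); B = 496.6 Ma → Furongian (497–485.4); C = 58.2 Ma → Paleocene (66–56); D = 288.5 Ma → Cisuralian (298.9–273.01).
The largest age is 496.6 Ma and the smallest is 32.8 Ma; their difference is 463.8 Myr.

A — Oligocene; B — Furongian; C — Paleocene; D — Cisuralian; span 463.8 million years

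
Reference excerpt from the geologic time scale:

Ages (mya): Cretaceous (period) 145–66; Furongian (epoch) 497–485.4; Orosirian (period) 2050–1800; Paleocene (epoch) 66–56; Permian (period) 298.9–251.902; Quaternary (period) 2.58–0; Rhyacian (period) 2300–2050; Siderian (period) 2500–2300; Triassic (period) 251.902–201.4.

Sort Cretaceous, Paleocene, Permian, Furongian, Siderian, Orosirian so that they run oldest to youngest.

Siderian → Orosirian → Furongian → Permian → Cretaceous → Paleocene

Sorting by start age (descending Ma, since larger Ma = older): Siderian began 2500, Orosirian began 2050, Furongian began 497, Permian began 298.9, Cretaceous began 145, Paleocene began 66.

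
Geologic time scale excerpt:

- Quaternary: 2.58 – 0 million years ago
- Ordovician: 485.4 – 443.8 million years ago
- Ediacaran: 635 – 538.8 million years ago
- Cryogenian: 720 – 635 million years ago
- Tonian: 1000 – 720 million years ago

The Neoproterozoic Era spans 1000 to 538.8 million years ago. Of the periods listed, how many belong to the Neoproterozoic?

Periods inside 1000–538.8 Ma: Tonian, Cryogenian, Ediacaran — 3 in total.

3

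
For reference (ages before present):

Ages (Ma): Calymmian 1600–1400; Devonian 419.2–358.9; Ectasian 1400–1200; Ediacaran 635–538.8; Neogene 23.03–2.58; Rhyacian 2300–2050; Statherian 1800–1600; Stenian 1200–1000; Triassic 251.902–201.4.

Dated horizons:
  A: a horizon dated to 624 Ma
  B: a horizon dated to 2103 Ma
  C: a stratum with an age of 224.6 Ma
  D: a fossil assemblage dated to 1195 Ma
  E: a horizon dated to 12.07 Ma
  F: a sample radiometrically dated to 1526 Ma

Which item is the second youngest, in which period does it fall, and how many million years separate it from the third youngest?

Smaller Ma means younger, so youngest first: E 12.07 < C 224.6 < A 624 < D 1195 < F 1526 < B 2103.
Counting 2 along gives C (224.6 Ma); the excerpt puts that inside the Triassic, 251.902–201.4 Ma.
Next in line is A (624 Ma), and 624 − 224.6 = 399.4 Myr.

C, in the Triassic; 399.4 million years to A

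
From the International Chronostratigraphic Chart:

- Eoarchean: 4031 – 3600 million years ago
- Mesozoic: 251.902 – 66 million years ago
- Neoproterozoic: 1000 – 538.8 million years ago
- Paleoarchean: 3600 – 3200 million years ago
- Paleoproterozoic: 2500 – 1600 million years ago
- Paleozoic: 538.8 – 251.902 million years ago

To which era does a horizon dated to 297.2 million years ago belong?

297.2 Ma lies between 538.8 and 251.902 Ma, so it falls in the Paleozoic.

Paleozoic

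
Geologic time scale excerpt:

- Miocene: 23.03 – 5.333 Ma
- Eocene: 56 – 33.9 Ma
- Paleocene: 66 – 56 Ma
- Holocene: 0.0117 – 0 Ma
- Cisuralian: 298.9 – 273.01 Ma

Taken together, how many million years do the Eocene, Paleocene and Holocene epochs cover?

32.1117 million years

Each duration: Eocene = 22.1; Paleocene = 10; Holocene = 0.0117.
Sum: 22.1 + 10 + 0.0117 = 32.1117 Myr.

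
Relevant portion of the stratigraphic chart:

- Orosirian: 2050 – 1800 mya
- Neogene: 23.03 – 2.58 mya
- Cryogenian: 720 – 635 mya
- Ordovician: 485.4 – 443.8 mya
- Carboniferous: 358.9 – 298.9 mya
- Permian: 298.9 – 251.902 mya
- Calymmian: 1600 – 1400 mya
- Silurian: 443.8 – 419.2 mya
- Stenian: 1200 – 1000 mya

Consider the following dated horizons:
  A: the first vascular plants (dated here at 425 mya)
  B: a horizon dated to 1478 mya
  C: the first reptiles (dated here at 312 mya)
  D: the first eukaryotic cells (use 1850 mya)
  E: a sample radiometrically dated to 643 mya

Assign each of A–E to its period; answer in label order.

A — Silurian; B — Calymmian; C — Carboniferous; D — Orosirian; E — Cryogenian

Match each age against the start–end ranges in the excerpt: A = 425 Ma → Silurian (443.8–419.2); B = 1478 Ma → Calymmian (1600–1400); C = 312 Ma → Carboniferous (358.9–298.9); D = 1850 Ma → Orosirian (2050–1800); E = 643 Ma → Cryogenian (720–635).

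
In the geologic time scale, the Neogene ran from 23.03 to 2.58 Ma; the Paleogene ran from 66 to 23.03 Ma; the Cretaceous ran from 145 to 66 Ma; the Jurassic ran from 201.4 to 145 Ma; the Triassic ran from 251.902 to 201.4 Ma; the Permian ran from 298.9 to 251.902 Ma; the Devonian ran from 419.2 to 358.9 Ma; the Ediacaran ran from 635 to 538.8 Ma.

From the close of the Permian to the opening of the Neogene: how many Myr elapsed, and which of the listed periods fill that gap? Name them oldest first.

The Permian closes at 251.902 Ma and the Neogene opens at 23.03 Ma, so the interval is 251.902 − 23.03 = 228.872 Myr.
A period fits inside if it starts at or after 251.902 Ma and ends at or before 23.03 Ma; oldest first that gives Triassic, Jurassic, Cretaceous, Paleogene.

228.872 million years; Triassic, Jurassic, Cretaceous, Paleogene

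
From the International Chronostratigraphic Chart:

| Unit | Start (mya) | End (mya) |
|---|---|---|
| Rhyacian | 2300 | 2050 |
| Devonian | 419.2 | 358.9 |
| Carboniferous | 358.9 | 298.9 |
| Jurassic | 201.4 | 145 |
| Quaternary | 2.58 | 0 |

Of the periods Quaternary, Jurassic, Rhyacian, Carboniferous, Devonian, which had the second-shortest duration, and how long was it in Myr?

Jurassic, 56.4 million years

Start − end for each: Quaternary 2.58 − 0 = 2.58; Jurassic 201.4 − 145 = 56.4; Rhyacian 2300 − 2050 = 250; Carboniferous 358.9 − 298.9 = 60; Devonian 419.2 − 358.9 = 60.3.
Ranking these from shortest: Quaternary < Jurassic < Carboniferous < Devonian < Rhyacian.
Position 2 in that ranking is Jurassic, which lasted 56.4 Myr.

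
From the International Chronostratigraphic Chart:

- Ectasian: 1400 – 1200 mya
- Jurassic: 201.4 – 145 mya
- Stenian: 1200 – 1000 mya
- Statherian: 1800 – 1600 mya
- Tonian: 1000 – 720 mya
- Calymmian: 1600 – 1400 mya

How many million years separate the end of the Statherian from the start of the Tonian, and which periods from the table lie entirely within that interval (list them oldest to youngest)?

End of Statherian = 1600 Ma; start of Tonian = 1000 Ma.
Gap = 1600 − 1000 = 600 Myr.
Periods wholly inside 1600–1000 Ma: Calymmian (1600–1400), Ectasian (1400–1200), Stenian (1200–1000).

600 million years; Calymmian, Ectasian, Stenian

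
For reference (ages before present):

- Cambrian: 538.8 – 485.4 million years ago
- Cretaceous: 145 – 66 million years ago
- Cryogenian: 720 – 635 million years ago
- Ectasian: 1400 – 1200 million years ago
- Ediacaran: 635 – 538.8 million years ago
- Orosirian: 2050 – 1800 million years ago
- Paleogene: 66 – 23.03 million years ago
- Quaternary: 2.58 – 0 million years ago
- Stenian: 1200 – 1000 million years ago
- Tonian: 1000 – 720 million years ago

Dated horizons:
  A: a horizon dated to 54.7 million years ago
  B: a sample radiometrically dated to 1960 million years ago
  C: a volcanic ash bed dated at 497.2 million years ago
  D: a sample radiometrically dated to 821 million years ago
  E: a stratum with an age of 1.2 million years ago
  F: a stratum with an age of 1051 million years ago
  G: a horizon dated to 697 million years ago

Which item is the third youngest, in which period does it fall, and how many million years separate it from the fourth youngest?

Sorted youngest-first by Ma: E (1.2), A (54.7), C (497.2), G (697), D (821), F (1051), B (1960).
The third youngest is C at 497.2 Ma, which lies in 538.8–485.4 Ma: the Cambrian.
The fourth youngest is G at 697 Ma; separation = |497.2 − 697| = 199.8 Myr.

C, in the Cambrian; 199.8 million years to G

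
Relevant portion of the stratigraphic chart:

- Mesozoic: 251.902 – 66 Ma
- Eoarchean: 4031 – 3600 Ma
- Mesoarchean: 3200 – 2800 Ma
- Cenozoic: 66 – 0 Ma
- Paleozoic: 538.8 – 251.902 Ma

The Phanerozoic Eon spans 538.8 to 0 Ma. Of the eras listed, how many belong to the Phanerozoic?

3

Eras inside 538.8–0 Ma: Paleozoic, Mesozoic, Cenozoic — 3 in total.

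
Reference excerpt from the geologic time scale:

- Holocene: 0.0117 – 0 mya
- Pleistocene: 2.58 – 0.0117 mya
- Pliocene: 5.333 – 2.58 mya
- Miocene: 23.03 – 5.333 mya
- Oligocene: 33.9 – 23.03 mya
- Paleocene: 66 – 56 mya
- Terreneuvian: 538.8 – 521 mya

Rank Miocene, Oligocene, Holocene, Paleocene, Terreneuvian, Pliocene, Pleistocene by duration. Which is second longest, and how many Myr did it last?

Start − end for each: Miocene 23.03 − 5.333 = 17.697; Oligocene 33.9 − 23.03 = 10.87; Holocene 0.0117 − 0 = 0.0117; Paleocene 66 − 56 = 10; Terreneuvian 538.8 − 521 = 17.8; Pliocene 5.333 − 2.58 = 2.753; Pleistocene 2.58 − 0.0117 = 2.5683.
Ranking these from longest: Terreneuvian > Miocene > Oligocene > Paleocene > Pliocene > Pleistocene > Holocene.
Position 2 in that ranking is Miocene, which lasted 17.697 Myr.

Miocene, 17.697 million years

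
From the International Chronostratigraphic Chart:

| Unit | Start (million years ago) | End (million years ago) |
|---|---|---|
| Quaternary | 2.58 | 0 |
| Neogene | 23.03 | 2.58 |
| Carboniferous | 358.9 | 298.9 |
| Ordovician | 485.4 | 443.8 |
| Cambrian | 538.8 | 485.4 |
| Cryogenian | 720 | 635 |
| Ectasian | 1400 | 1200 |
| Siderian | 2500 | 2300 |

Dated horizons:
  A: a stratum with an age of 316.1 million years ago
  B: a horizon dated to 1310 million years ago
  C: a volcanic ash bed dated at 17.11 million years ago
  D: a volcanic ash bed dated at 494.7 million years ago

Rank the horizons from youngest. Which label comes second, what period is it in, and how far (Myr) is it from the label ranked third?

Smaller Ma means younger, so youngest first: C 17.11 < A 316.1 < D 494.7 < B 1310.
Counting 2 along gives A (316.1 Ma); the excerpt puts that inside the Carboniferous, 358.9–298.9 Ma.
Next in line is D (494.7 Ma), and 494.7 − 316.1 = 178.6 Myr.

A, in the Carboniferous; 178.6 million years to D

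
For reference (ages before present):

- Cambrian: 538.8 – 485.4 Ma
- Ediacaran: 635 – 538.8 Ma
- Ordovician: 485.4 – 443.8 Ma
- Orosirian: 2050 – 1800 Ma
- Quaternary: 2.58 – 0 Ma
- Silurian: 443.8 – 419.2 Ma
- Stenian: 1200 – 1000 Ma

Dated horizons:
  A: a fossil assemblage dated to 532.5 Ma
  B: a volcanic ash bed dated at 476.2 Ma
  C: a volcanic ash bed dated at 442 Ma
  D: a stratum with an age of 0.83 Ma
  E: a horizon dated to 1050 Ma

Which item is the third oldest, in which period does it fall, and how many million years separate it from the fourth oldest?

Larger Ma means older, so oldest first: E 1050 > A 532.5 > B 476.2 > C 442 > D 0.83.
Counting 3 along gives B (476.2 Ma); the excerpt puts that inside the Ordovician, 485.4–443.8 Ma.
Next in line is C (442 Ma), and 476.2 − 442 = 34.2 Myr.

B, in the Ordovician; 34.2 million years to C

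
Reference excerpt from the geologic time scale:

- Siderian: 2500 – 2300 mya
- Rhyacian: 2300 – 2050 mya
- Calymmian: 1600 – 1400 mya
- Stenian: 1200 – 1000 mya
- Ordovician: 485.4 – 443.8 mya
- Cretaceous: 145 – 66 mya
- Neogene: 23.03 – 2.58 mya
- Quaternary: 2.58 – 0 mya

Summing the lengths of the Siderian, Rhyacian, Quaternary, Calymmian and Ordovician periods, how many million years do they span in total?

Duration is start − end for each: (2500 − 2300) + (2300 − 2050) + (2.58 − 0) + (1600 − 1400) + (485.4 − 443.8).
That is 200 + 250 + 2.58 + 200 + 41.6, which totals 694.18 million years.

694.18 million years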